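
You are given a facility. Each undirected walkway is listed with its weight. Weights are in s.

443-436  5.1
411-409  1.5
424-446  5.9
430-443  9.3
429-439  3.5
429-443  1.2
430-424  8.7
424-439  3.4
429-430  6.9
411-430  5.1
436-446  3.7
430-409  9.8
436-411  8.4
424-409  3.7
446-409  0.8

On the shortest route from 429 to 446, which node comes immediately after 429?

Enumerating some paths:
429 → 443 → 436 → 446: 1.2+5.1+3.7 = 10
429 → 439 → 424 → 446: 3.5+3.4+5.9 = 12.8
429 → 439 → 424 → 409 → 446: 3.5+3.4+3.7+0.8 = 11.4
Cheapest is 429 → 443 → 436 → 446 at 10 s.
So from 429 the first move is to 443.

443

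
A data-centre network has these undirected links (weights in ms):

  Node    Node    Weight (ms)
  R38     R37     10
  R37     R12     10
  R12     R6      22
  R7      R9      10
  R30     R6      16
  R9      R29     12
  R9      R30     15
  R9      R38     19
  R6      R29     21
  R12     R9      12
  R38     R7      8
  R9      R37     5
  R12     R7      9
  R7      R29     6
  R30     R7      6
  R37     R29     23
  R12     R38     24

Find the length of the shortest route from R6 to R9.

31 ms

Enumerating some paths:
R6 - R29 - R9: 21+12 = 33
R6 - R30 - R9: 16+15 = 31
R6 - R30 - R7 - R9: 16+6+10 = 32
Cheapest is R6 - R30 - R9 at 31 ms.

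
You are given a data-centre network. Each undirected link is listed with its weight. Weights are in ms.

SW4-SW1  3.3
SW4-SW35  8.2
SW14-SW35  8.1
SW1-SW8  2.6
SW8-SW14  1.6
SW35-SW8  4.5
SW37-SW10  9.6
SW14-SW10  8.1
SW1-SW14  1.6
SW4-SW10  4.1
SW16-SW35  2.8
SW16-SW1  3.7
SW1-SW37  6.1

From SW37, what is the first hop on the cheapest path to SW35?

SW1

Enumerating some paths:
SW37 - SW1 - SW14 - SW8 - SW35: 6.1+1.6+1.6+4.5 = 13.8
SW37 - SW1 - SW16 - SW35: 6.1+3.7+2.8 = 12.6
SW37 - SW1 - SW14 - SW35: 6.1+1.6+8.1 = 15.8
SW37 - SW1 - SW8 - SW35: 6.1+2.6+4.5 = 13.2
Cheapest is SW37 - SW1 - SW16 - SW35 at 12.6 ms.
So from SW37 the first move is to SW1.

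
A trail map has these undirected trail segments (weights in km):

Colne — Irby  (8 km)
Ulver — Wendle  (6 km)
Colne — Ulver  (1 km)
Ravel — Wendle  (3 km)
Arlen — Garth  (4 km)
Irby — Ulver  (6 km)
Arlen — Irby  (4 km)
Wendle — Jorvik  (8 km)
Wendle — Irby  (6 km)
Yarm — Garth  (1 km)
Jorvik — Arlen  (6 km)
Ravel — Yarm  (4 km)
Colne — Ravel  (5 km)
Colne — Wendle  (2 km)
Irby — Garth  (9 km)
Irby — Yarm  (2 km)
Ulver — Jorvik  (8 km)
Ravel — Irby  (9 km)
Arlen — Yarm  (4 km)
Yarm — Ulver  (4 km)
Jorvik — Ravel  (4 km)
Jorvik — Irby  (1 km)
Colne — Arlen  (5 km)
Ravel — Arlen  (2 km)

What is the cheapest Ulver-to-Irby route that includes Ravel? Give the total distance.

Best Ulver to Ravel: Ulver → Colne → Ravel costing 6
Best Ravel to Irby: Ravel → Jorvik → Irby costing 5
Total via Ravel: 6 + 5 = 11 km.

11 km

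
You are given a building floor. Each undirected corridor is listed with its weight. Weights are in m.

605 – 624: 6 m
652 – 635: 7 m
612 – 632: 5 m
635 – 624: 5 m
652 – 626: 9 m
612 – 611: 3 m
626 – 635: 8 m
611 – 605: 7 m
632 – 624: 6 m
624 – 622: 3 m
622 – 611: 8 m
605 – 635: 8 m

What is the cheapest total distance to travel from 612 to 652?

Shortest distances from 612:
612: 0
611: 3  (via 612)
632: 5  (via 612)
605: 10  (via 611)
622: 11  (via 611)
624: 11  (via 632)
635: 16  (via 624)
652: 23  (via 635)
Shortest route: 612–632–624–635–652 = 23 m.

23 m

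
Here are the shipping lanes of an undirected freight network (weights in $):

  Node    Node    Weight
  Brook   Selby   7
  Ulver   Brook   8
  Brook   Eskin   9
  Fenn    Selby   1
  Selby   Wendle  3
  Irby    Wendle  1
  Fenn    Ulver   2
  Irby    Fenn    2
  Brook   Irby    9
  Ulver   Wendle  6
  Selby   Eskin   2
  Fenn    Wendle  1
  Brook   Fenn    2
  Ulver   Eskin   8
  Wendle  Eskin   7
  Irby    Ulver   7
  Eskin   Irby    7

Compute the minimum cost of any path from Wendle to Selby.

Compare a few routes:
Wendle - Fenn - Selby: 1+1 = 2
Wendle - Selby: 3 = 3
The minimum is $2 via Wendle - Fenn - Selby.

$2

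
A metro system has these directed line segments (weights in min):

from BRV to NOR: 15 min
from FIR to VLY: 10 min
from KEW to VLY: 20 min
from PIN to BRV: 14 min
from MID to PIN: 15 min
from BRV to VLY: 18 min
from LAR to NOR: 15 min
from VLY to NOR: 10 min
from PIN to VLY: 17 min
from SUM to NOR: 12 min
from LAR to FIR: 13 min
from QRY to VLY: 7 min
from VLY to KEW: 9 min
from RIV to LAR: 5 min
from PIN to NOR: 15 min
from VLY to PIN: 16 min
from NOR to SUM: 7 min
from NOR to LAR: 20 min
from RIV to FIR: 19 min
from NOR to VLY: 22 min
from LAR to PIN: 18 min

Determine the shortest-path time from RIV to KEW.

Shortest distances from RIV:
RIV: 0
LAR: 5  (via RIV)
FIR: 18  (via LAR)
NOR: 20  (via LAR)
PIN: 23  (via LAR)
SUM: 27  (via NOR)
VLY: 28  (via FIR)
KEW: 37  (via VLY)
Shortest route: RIV → LAR → FIR → VLY → KEW = 37 min.

37 min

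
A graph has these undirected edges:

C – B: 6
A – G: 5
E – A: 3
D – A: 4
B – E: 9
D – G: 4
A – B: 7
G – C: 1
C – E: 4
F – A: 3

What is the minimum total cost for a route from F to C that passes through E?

10

Best F to E: F–A–E costing 6
Shortest E→C: E–C = 4
Total via E: 6 + 4 = 10.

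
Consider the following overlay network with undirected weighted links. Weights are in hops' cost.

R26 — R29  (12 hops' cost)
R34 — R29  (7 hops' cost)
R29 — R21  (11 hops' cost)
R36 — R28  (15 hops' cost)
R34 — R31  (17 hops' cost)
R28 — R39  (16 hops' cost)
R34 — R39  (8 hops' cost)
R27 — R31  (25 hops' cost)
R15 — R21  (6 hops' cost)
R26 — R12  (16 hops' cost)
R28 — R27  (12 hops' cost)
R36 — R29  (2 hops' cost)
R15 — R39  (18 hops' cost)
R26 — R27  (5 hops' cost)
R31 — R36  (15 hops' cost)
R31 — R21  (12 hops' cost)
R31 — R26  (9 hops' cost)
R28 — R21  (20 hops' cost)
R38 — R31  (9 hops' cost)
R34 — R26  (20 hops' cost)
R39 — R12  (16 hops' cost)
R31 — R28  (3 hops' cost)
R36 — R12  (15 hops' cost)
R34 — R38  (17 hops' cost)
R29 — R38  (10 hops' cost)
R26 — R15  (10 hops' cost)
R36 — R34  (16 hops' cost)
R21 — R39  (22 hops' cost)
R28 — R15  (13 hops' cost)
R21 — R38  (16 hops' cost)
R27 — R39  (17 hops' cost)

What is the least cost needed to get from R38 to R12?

27 hops' cost

Candidate routes:
R38 - R29 - R36 - R12: 10+2+15 = 27
R38 - R31 - R26 - R12: 9+9+16 = 34
Cheapest is R38 - R29 - R36 - R12 at 27 hops' cost.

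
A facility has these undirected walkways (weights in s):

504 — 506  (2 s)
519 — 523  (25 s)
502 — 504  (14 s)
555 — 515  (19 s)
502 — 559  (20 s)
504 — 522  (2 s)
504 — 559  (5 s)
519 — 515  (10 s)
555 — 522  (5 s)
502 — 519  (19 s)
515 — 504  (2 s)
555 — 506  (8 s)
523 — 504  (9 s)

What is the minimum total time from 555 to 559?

12 s

Enumerating some paths:
555 - 506 - 504 - 559: 8+2+5 = 15
555 - 515 - 504 - 559: 19+2+5 = 26
555 - 522 - 504 - 559: 5+2+5 = 12
The minimum is 12 s via 555 - 522 - 504 - 559.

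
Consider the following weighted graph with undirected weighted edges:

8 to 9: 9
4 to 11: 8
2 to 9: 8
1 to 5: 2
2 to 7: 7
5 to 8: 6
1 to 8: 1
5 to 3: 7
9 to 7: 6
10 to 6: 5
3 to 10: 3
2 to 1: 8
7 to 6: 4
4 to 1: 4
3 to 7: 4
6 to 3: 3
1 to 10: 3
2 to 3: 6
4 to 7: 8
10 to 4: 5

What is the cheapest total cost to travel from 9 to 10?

13

Settle nodes by increasing distance from 9:
9: 0
7: 6  (via 9)
2: 8  (via 9)
8: 9  (via 9)
1: 10  (via 8)
3: 10  (via 7)
6: 10  (via 7)
5: 12  (via 1)
10: 13  (via 1)
Shortest route: 9 → 8 → 1 → 10 = 13.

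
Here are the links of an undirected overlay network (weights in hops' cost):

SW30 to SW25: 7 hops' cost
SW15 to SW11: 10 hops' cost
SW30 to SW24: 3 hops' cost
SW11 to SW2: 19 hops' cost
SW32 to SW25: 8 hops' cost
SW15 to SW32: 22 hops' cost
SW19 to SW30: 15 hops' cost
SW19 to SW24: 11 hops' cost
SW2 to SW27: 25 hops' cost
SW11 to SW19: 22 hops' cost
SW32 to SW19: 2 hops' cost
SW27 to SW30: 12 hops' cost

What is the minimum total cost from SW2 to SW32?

43 hops' cost

Settle nodes by increasing distance from SW2:
SW2: 0
SW11: 19  (via SW2)
SW27: 25  (via SW2)
SW15: 29  (via SW11)
SW30: 37  (via SW27)
SW24: 40  (via SW30)
SW19: 41  (via SW11)
SW32: 43  (via SW19)
Shortest route: SW2–SW11–SW19–SW32 = 43 hops' cost.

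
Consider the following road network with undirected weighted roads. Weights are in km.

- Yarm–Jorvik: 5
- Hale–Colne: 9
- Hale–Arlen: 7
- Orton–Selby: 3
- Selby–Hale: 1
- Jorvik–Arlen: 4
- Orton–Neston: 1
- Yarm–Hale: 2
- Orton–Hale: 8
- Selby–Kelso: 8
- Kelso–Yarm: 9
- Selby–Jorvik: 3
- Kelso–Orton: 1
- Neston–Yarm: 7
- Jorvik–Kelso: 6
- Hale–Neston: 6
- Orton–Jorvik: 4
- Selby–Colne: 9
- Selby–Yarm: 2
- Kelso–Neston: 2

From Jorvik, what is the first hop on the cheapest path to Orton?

Compare a few routes:
Jorvik - Orton: 4 = 4
Jorvik - Selby - Orton: 3+3 = 6
Jorvik - Kelso - Orton: 6+1 = 7
Jorvik - Kelso - Neston - Orton: 6+2+1 = 9
Cheapest is Jorvik - Orton at 4 km.
So from Jorvik the first move is to Orton.

Orton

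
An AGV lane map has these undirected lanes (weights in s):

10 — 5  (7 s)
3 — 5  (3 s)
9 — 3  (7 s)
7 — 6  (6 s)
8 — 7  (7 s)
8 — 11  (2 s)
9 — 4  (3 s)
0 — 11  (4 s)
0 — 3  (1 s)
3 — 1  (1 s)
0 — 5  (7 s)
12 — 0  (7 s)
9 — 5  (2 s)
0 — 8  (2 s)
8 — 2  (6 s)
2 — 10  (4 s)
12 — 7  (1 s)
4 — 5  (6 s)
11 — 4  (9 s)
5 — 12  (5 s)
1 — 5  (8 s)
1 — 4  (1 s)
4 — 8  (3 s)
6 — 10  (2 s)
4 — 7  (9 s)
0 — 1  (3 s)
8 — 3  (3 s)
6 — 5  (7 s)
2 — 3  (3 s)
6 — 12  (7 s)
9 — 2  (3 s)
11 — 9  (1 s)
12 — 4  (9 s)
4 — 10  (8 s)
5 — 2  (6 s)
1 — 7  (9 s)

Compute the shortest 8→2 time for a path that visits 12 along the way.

18 s

Best 8 to 12: 8–7–12 costing 8
Best 12 to 2: 12–5–9–2 costing 10
Total via 12: 8 + 10 = 18 s.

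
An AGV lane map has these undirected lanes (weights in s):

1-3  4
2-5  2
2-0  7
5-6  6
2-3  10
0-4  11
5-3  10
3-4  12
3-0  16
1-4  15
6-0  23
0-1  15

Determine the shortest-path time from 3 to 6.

16 s

Shortest distances from 3:
3: 0
1: 4  (via 3)
2: 10  (via 3)
5: 10  (via 3)
4: 12  (via 3)
0: 16  (via 3)
6: 16  (via 5)
Shortest route: 3–5–6 = 16 s.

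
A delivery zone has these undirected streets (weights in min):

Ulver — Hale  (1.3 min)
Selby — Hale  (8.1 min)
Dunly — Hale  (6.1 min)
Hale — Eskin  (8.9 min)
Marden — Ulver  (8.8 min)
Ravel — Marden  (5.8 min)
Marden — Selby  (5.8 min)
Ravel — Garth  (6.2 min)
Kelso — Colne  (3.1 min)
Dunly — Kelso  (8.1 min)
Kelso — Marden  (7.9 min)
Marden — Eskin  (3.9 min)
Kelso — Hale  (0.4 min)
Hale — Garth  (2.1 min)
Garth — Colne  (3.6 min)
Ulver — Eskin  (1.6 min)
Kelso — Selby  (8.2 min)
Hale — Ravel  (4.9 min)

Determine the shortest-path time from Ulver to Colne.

4.8 min

Candidate routes:
Ulver–Hale–Kelso–Colne: 1.3+0.4+3.1 = 4.8
Ulver–Hale–Garth–Colne: 1.3+2.1+3.6 = 7
The minimum is 4.8 min via Ulver–Hale–Kelso–Colne.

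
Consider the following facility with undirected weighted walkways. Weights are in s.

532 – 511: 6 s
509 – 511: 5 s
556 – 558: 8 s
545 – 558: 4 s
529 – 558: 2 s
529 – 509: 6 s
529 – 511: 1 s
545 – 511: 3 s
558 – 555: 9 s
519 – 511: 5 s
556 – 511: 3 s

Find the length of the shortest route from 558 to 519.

Settle nodes by increasing distance from 558:
558: 0
529: 2  (via 558)
511: 3  (via 529)
545: 4  (via 558)
556: 6  (via 511)
509: 8  (via 529)
519: 8  (via 511)
Shortest route: 558–529–511–519 = 8 s.

8 s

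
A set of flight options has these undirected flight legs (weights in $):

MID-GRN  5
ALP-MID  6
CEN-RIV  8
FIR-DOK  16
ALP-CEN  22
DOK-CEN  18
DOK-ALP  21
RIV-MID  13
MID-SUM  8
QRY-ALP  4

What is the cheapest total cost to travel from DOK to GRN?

Shortest distances from DOK:
DOK: 0
FIR: 16  (via DOK)
CEN: 18  (via DOK)
ALP: 21  (via DOK)
QRY: 25  (via ALP)
RIV: 26  (via CEN)
MID: 27  (via ALP)
GRN: 32  (via MID)
Shortest route: DOK–ALP–MID–GRN = $32.

$32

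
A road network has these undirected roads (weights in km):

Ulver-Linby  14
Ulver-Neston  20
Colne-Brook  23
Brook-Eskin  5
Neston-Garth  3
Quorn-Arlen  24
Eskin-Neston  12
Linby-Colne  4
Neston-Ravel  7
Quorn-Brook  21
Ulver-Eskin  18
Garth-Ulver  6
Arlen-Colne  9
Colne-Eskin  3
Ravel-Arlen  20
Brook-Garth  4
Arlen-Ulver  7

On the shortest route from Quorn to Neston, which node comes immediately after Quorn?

Compare a few routes:
Quorn - Brook - Eskin - Neston: 21+5+12 = 38
Quorn - Arlen - Ulver - Garth - Neston: 24+7+6+3 = 40
Quorn - Brook - Garth - Neston: 21+4+3 = 28
The minimum is 28 km via Quorn - Brook - Garth - Neston.
So from Quorn the first move is to Brook.

Brook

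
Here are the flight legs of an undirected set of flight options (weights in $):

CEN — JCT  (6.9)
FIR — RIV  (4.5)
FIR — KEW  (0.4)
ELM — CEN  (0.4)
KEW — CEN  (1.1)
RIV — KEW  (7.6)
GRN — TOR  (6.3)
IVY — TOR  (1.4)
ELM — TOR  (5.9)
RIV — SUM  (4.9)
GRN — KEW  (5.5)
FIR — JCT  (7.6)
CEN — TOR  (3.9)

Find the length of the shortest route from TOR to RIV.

$9.9

Running Dijkstra from TOR:
TOR: 0
IVY: 1.4  (via TOR)
CEN: 3.9  (via TOR)
ELM: 4.3  (via CEN)
KEW: 5  (via CEN)
FIR: 5.4  (via KEW)
GRN: 6.3  (via TOR)
RIV: 9.9  (via FIR)
Shortest route: TOR–CEN–KEW–FIR–RIV = $9.9.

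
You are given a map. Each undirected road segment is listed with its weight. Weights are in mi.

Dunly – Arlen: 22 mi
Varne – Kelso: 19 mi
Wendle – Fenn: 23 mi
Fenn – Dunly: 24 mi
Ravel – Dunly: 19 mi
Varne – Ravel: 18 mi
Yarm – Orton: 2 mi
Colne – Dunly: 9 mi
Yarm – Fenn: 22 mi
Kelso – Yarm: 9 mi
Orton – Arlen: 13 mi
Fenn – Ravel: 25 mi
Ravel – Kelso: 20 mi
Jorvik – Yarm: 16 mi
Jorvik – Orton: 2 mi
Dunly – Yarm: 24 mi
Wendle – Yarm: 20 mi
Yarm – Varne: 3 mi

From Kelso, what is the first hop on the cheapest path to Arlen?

Yarm

Candidate routes:
Kelso - Yarm - Orton - Arlen: 9+2+13 = 24
Kelso - Varne - Yarm - Orton - Arlen: 19+3+2+13 = 37
Kelso - Yarm - Jorvik - Orton - Arlen: 9+16+2+13 = 40
The minimum is 24 mi via Kelso - Yarm - Orton - Arlen.
So from Kelso the first move is to Yarm.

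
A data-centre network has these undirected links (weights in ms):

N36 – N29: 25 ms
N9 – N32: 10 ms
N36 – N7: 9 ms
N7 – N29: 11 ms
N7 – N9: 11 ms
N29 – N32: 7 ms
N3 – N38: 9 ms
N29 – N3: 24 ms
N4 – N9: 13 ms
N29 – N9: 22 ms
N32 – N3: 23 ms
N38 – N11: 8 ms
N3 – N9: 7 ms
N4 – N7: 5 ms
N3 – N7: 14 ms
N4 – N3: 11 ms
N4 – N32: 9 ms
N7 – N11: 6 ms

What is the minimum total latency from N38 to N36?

23 ms

Settle nodes by increasing distance from N38:
N38: 0
N11: 8  (via N38)
N3: 9  (via N38)
N7: 14  (via N11)
N9: 16  (via N3)
N4: 19  (via N7)
N36: 23  (via N7)
Shortest route: N38–N11–N7–N36 = 23 ms.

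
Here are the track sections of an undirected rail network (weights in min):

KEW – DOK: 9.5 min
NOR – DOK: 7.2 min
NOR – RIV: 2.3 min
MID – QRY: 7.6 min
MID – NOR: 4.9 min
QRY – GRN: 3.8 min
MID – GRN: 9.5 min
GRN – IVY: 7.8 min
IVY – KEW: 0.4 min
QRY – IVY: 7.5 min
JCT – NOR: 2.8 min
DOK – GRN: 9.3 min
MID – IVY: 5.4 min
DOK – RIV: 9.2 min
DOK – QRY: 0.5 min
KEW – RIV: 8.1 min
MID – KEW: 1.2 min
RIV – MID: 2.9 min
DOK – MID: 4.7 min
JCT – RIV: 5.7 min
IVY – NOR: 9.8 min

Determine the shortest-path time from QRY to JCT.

10.5 min

Shortest distances from QRY:
QRY: 0
DOK: 0.5  (via QRY)
GRN: 3.8  (via QRY)
MID: 5.2  (via DOK)
KEW: 6.4  (via MID)
IVY: 6.8  (via KEW)
NOR: 7.7  (via DOK)
RIV: 8.1  (via MID)
JCT: 10.5  (via NOR)
Shortest route: QRY → DOK → NOR → JCT = 10.5 min.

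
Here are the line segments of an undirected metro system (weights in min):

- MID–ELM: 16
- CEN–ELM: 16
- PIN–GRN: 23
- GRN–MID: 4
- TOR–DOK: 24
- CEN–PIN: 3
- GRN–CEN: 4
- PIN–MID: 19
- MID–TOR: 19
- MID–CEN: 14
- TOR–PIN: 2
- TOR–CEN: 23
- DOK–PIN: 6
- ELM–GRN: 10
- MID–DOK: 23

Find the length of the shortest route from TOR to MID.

Running Dijkstra from TOR:
TOR: 0
PIN: 2  (via TOR)
CEN: 5  (via PIN)
DOK: 8  (via PIN)
GRN: 9  (via CEN)
MID: 13  (via GRN)
Shortest route: TOR → PIN → CEN → GRN → MID = 13 min.

13 min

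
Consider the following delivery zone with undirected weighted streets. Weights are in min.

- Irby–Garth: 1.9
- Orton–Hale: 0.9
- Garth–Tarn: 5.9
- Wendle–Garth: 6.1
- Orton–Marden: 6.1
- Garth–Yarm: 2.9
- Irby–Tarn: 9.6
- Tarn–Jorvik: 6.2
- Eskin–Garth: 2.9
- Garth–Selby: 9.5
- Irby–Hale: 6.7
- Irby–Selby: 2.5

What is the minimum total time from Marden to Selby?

16.2 min

Running Dijkstra from Marden:
Marden: 0
Orton: 6.1  (via Marden)
Hale: 7  (via Orton)
Irby: 13.7  (via Hale)
Garth: 15.6  (via Irby)
Selby: 16.2  (via Irby)
Shortest route: Marden → Orton → Hale → Irby → Selby = 16.2 min.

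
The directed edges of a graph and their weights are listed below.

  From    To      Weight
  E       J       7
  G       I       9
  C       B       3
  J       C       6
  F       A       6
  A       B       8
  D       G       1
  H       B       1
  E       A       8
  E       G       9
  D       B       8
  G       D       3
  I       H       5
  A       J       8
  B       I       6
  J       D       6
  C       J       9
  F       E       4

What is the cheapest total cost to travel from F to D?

Shortest distances from F:
F: 0
E: 4  (via F)
A: 6  (via F)
J: 11  (via E)
G: 13  (via E)
B: 14  (via A)
D: 16  (via G)
Shortest route: F → E → G → D = 16.

16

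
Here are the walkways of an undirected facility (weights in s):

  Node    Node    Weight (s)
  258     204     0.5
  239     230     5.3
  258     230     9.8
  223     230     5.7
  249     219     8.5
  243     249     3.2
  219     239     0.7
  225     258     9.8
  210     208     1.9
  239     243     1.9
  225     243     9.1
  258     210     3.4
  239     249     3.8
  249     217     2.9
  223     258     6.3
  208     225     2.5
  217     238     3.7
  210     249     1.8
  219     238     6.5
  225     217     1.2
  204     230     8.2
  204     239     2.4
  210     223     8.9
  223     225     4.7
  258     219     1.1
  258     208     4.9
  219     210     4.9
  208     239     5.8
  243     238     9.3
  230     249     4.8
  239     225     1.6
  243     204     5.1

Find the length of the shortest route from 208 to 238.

7.4 s

Compare a few routes:
208–225–217–238: 2.5+1.2+3.7 = 7.4
208–210–249–217–238: 1.9+1.8+2.9+3.7 = 10.3
The minimum is 7.4 s via 208–225–217–238.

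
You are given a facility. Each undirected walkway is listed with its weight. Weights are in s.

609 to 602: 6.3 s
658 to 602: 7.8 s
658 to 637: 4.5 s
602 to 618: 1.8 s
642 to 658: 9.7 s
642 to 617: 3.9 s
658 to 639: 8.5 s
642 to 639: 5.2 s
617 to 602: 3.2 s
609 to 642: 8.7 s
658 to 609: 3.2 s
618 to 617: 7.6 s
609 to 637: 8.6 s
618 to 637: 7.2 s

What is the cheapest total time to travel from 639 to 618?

Enumerating some paths:
639 → 658 → 602 → 618: 8.5+7.8+1.8 = 18.1
639 → 642 → 617 → 602 → 618: 5.2+3.9+3.2+1.8 = 14.1
639 → 658 → 609 → 602 → 618: 8.5+3.2+6.3+1.8 = 19.8
639 → 642 → 617 → 618: 5.2+3.9+7.6 = 16.7
Cheapest is 639 → 642 → 617 → 602 → 618 at 14.1 s.

14.1 s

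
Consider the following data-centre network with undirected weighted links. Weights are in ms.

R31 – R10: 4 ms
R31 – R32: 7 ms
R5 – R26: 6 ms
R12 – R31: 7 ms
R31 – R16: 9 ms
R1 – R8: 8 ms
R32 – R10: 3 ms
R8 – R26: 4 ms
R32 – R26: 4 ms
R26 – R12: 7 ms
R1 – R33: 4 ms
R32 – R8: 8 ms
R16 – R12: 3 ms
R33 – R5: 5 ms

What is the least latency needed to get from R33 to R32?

15 ms

Compare a few routes:
R33–R5–R26–R32: 5+6+4 = 15
R33–R1–R8–R26–R32: 4+8+4+4 = 20
R33–R1–R8–R32: 4+8+8 = 20
The minimum is 15 ms via R33–R5–R26–R32.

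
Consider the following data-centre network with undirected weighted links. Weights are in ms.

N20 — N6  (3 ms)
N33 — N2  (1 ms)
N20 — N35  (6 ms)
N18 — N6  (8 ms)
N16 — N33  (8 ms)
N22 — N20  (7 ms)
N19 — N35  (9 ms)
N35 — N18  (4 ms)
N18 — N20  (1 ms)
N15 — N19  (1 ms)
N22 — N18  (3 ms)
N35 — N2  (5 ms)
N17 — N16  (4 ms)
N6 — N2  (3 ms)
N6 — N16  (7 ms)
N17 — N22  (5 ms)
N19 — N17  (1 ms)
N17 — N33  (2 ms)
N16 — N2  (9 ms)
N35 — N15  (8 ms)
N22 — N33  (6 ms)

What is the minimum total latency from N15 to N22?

7 ms

Shortest distances from N15:
N15: 0
N19: 1  (via N15)
N17: 2  (via N19)
N33: 4  (via N17)
N2: 5  (via N33)
N16: 6  (via N17)
N22: 7  (via N17)
Shortest route: N15 → N19 → N17 → N22 = 7 ms.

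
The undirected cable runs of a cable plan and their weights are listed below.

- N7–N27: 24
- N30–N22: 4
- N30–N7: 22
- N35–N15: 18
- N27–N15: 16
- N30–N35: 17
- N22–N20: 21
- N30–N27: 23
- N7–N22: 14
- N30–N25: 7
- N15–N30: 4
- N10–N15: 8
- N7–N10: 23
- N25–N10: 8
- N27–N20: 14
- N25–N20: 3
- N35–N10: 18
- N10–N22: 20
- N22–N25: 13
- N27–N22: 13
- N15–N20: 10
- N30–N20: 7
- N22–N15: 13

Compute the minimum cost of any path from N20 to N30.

7

Running Dijkstra from N20:
N20: 0
N25: 3  (via N20)
N30: 7  (via N20)
Shortest route: N20 → N30 = 7.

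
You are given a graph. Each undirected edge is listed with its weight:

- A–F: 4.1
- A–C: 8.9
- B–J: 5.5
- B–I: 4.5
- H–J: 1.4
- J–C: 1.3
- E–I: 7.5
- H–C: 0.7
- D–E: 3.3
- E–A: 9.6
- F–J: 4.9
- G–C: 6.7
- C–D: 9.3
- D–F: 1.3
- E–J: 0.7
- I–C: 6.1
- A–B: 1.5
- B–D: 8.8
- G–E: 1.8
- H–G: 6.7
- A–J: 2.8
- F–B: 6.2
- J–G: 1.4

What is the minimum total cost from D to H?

Candidate routes:
D → E → J → H: 3.3+0.7+1.4 = 5.4
D → E → J → C → H: 3.3+0.7+1.3+0.7 = 6
Cheapest is D → E → J → H at 5.4.

5.4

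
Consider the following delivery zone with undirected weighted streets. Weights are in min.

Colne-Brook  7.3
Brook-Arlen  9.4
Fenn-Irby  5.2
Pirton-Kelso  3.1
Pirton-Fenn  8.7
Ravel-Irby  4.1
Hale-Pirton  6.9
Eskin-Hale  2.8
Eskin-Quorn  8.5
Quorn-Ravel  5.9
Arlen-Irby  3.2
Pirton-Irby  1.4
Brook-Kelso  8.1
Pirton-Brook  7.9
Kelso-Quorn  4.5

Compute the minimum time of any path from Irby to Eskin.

Running Dijkstra from Irby:
Irby: 0
Pirton: 1.4  (via Irby)
Arlen: 3.2  (via Irby)
Ravel: 4.1  (via Irby)
Kelso: 4.5  (via Pirton)
Fenn: 5.2  (via Irby)
Hale: 8.3  (via Pirton)
Quorn: 9  (via Kelso)
Brook: 9.3  (via Pirton)
Eskin: 11.1  (via Hale)
Shortest route: Irby–Pirton–Hale–Eskin = 11.1 min.

11.1 min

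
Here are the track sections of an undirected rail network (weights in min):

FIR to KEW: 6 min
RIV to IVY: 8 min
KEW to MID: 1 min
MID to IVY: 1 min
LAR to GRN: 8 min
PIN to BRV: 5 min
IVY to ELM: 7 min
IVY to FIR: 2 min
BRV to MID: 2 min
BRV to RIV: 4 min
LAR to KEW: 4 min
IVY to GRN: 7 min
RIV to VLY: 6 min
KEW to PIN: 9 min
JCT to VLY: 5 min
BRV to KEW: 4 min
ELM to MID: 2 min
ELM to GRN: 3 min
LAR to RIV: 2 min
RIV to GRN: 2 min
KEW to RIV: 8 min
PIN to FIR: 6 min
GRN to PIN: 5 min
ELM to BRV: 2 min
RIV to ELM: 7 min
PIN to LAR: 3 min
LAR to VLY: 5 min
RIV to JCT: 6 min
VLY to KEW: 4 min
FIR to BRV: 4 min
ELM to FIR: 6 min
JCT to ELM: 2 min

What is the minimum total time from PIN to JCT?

Compare a few routes:
PIN - BRV - ELM - JCT: 5+2+2 = 9
PIN - GRN - ELM - JCT: 5+3+2 = 10
Cheapest is PIN - BRV - ELM - JCT at 9 min.

9 min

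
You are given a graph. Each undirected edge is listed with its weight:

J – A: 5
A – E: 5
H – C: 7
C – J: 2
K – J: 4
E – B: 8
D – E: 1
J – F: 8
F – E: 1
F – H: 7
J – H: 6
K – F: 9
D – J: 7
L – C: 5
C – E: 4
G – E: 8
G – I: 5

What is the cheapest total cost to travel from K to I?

23

Compare a few routes:
K - J - A - E - G - I: 4+5+5+8+5 = 27
K - J - F - E - G - I: 4+8+1+8+5 = 26
K - J - D - E - G - I: 4+7+1+8+5 = 25
K - J - C - E - G - I: 4+2+4+8+5 = 23
The minimum is 23 via K - J - C - E - G - I.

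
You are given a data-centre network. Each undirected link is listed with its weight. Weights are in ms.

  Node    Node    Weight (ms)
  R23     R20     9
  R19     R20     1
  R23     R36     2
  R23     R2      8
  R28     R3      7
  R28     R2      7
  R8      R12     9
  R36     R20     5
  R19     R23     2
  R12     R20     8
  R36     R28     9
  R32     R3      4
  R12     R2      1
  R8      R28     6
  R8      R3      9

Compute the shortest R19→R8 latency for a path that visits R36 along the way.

Best R19 to R36: R19 → R23 → R36 costing 4
Shortest R36→R8: R36 → R28 → R8 = 15
Total via R36: 4 + 15 = 19 ms.

19 ms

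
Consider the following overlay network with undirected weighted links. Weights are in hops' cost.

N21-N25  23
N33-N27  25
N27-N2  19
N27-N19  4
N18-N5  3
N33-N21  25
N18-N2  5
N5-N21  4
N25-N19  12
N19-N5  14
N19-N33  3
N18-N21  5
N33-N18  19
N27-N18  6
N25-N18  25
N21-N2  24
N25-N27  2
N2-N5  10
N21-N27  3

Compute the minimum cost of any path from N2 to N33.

18 hops' cost

Settle nodes by increasing distance from N2:
N2: 0
N18: 5  (via N2)
N5: 8  (via N18)
N21: 10  (via N18)
N27: 11  (via N18)
N25: 13  (via N27)
N19: 15  (via N27)
N33: 18  (via N19)
Shortest route: N2–N18–N27–N19–N33 = 18 hops' cost.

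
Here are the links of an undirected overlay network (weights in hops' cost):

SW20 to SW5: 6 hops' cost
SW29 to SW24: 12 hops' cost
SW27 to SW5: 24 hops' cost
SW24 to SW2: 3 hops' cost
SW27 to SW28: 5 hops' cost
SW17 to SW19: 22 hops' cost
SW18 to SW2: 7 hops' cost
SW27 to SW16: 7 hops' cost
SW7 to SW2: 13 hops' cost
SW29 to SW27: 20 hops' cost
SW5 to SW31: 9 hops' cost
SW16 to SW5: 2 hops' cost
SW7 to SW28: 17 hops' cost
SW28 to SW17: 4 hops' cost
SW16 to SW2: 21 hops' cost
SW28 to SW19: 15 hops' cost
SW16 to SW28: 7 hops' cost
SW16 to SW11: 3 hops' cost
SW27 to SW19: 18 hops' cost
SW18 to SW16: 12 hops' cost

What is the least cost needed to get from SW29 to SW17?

Enumerating some paths:
SW29 - SW27 - SW28 - SW17: 20+5+4 = 29
SW29 - SW27 - SW16 - SW28 - SW17: 20+7+7+4 = 38
The minimum is 29 hops' cost via SW29 - SW27 - SW28 - SW17.

29 hops' cost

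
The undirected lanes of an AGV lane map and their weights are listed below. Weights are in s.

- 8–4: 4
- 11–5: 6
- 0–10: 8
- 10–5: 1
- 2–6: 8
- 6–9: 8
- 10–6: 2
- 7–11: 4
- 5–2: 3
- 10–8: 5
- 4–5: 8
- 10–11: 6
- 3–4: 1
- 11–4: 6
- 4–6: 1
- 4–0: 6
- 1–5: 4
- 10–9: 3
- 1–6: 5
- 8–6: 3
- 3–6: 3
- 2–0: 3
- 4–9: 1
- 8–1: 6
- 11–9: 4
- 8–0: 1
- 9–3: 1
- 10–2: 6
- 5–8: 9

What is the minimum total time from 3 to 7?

Candidate routes:
3 → 9 → 11 → 7: 1+4+4 = 9
3 → 9 → 4 → 11 → 7: 1+1+6+4 = 12
3 → 4 → 11 → 7: 1+6+4 = 11
3 → 4 → 9 → 11 → 7: 1+1+4+4 = 10
The minimum is 9 s via 3 → 9 → 11 → 7.

9 s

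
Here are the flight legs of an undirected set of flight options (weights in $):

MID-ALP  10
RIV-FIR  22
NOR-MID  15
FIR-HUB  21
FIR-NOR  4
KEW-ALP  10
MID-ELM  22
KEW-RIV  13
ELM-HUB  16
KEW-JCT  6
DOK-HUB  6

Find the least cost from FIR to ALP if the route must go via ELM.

Shortest FIR→ELM: FIR → HUB → ELM = 37
Shortest ELM→ALP: ELM → MID → ALP = 32
Total via ELM: 37 + 32 = $69.

$69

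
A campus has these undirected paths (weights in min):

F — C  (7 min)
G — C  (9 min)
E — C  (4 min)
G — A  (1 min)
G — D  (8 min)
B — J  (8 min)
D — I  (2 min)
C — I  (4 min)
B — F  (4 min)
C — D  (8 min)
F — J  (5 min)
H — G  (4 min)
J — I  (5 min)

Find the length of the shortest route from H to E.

Compare a few routes:
H - G - C - E: 4+9+4 = 17
H - G - D - I - C - E: 4+8+2+4+4 = 22
Cheapest is H - G - C - E at 17 min.

17 min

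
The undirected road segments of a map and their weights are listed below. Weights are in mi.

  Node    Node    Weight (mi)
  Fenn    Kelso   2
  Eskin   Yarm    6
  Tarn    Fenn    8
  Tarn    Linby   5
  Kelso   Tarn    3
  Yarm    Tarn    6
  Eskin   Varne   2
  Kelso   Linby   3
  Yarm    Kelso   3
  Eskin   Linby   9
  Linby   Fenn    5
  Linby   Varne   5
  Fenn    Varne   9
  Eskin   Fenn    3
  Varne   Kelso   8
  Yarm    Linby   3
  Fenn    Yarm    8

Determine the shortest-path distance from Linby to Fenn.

5 mi

Compare a few routes:
Linby–Fenn: 5 = 5
Linby–Tarn–Kelso–Fenn: 5+3+2 = 10
Linby–Yarm–Kelso–Fenn: 3+3+2 = 8
Cheapest is Linby–Fenn at 5 mi.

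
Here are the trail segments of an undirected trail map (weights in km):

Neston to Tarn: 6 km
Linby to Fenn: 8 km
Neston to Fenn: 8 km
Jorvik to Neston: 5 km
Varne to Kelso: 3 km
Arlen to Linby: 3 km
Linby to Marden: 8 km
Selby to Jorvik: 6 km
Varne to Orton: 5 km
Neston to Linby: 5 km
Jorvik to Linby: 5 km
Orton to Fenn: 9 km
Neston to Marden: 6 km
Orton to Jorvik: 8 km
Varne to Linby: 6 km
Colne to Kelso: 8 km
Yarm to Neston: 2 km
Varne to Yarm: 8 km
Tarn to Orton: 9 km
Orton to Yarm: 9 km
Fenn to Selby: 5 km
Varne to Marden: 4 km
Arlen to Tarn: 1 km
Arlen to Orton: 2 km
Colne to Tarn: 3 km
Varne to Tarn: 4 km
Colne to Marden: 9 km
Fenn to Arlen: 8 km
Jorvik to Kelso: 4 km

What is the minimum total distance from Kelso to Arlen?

8 km

Shortest distances from Kelso:
Kelso: 0
Varne: 3  (via Kelso)
Jorvik: 4  (via Kelso)
Tarn: 7  (via Varne)
Marden: 7  (via Varne)
Orton: 8  (via Varne)
Arlen: 8  (via Tarn)
Shortest route: Kelso → Varne → Tarn → Arlen = 8 km.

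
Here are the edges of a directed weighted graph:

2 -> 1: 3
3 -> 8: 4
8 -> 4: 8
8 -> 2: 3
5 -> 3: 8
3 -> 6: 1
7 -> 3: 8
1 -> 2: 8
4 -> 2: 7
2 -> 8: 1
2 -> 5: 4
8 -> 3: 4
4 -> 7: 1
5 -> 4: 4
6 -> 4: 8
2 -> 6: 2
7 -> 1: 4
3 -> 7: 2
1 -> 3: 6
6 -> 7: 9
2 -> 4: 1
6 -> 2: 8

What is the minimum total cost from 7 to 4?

Settle nodes by increasing distance from 7:
7: 0
1: 4  (via 7)
3: 8  (via 7)
6: 9  (via 3)
2: 12  (via 1)
8: 12  (via 3)
4: 13  (via 2)
Shortest route: 7–1–2–4 = 13.

13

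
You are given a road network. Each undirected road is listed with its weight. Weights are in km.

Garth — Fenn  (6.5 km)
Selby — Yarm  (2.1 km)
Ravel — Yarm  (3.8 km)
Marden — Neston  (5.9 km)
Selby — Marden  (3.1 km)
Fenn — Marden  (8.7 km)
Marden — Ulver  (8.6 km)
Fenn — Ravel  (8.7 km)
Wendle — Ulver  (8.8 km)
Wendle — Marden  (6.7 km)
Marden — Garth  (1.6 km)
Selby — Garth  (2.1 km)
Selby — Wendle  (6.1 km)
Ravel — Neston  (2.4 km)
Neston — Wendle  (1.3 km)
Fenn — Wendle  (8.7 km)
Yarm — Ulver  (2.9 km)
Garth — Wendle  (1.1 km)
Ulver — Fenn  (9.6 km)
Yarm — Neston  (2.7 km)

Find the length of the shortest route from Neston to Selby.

4.5 km

Settle nodes by increasing distance from Neston:
Neston: 0
Wendle: 1.3  (via Neston)
Garth: 2.4  (via Wendle)
Ravel: 2.4  (via Neston)
Yarm: 2.7  (via Neston)
Marden: 4  (via Garth)
Selby: 4.5  (via Garth)
Shortest route: Neston–Wendle–Garth–Selby = 4.5 km.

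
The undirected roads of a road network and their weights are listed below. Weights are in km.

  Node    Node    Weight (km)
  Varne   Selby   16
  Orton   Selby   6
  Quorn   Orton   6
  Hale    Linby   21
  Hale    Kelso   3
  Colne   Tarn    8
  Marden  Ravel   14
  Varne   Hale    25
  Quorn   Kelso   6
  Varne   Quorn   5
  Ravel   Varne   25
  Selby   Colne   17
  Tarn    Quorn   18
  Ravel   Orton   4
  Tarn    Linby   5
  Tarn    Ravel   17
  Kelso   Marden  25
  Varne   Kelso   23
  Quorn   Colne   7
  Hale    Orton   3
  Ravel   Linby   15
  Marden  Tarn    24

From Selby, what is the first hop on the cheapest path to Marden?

Orton

Compare a few routes:
Selby–Orton–Hale–Kelso–Marden: 6+3+3+25 = 37
Selby–Orton–Ravel–Marden: 6+4+14 = 24
Selby–Orton–Quorn–Kelso–Marden: 6+6+6+25 = 43
Selby–Varne–Quorn–Orton–Ravel–Marden: 16+5+6+4+14 = 45
The minimum is 24 km via Selby–Orton–Ravel–Marden.
So from Selby the first move is to Orton.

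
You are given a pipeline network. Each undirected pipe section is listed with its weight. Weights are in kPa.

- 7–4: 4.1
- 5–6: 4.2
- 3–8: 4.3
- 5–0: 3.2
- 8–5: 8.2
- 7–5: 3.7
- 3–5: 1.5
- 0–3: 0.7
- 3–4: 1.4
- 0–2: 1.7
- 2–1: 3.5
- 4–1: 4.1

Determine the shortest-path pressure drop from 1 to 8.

Shortest distances from 1:
1: 0
2: 3.5  (via 1)
4: 4.1  (via 1)
0: 5.2  (via 2)
3: 5.5  (via 4)
5: 7  (via 3)
7: 8.2  (via 4)
8: 9.8  (via 3)
Shortest route: 1 → 4 → 3 → 8 = 9.8 kPa.

9.8 kPa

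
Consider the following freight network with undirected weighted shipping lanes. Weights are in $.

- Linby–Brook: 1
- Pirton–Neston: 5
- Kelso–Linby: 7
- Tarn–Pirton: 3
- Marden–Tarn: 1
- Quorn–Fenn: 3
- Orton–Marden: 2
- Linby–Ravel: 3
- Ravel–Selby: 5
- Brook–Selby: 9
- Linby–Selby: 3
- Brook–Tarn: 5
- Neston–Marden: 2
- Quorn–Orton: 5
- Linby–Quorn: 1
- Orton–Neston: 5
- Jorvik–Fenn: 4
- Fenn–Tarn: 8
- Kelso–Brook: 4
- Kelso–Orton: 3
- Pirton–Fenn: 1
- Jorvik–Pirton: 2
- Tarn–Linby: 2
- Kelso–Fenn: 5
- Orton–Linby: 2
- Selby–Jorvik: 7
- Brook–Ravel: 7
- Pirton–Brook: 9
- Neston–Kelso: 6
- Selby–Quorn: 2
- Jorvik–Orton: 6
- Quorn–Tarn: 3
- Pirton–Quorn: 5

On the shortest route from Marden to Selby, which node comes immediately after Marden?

Enumerating some paths:
Marden - Tarn - Linby - Selby: 1+2+3 = 6
Marden - Orton - Linby - Selby: 2+2+3 = 7
The minimum is $6 via Marden - Tarn - Linby - Selby.
So from Marden the first move is to Tarn.

Tarn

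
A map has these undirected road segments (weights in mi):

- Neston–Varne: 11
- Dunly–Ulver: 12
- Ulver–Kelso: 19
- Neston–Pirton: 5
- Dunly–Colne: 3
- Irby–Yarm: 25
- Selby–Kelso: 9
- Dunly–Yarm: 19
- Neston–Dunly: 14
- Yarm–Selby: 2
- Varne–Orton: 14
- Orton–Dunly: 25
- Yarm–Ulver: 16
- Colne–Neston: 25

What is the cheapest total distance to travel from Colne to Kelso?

33 mi

Shortest distances from Colne:
Colne: 0
Dunly: 3  (via Colne)
Ulver: 15  (via Dunly)
Neston: 17  (via Dunly)
Pirton: 22  (via Neston)
Yarm: 22  (via Dunly)
Selby: 24  (via Yarm)
Orton: 28  (via Dunly)
Varne: 28  (via Neston)
Kelso: 33  (via Selby)
Shortest route: Colne → Dunly → Yarm → Selby → Kelso = 33 mi.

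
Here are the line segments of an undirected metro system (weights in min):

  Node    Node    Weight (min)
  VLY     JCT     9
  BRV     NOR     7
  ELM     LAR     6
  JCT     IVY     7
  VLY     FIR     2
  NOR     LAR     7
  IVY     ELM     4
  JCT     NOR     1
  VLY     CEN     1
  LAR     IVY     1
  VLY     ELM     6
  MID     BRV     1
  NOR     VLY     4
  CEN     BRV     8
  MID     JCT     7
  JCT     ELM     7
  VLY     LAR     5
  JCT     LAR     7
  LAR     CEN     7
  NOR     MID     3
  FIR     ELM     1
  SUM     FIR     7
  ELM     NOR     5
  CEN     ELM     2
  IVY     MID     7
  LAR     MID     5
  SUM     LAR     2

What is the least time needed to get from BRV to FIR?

10 min

Settle nodes by increasing distance from BRV:
BRV: 0
MID: 1  (via BRV)
NOR: 4  (via MID)
JCT: 5  (via NOR)
LAR: 6  (via MID)
IVY: 7  (via LAR)
VLY: 8  (via NOR)
CEN: 8  (via BRV)
SUM: 8  (via LAR)
ELM: 9  (via NOR)
FIR: 10  (via VLY)
Shortest route: BRV → MID → NOR → VLY → FIR = 10 min.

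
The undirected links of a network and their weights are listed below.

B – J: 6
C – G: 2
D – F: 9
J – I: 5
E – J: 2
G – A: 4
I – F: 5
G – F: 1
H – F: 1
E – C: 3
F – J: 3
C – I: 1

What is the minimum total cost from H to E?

Compare a few routes:
H → F → I → C → E: 1+5+1+3 = 10
H → F → G → C → I → J → E: 1+1+2+1+5+2 = 12
H → F → J → E: 1+3+2 = 6
H → F → G → C → E: 1+1+2+3 = 7
Cheapest is H → F → J → E at 6.

6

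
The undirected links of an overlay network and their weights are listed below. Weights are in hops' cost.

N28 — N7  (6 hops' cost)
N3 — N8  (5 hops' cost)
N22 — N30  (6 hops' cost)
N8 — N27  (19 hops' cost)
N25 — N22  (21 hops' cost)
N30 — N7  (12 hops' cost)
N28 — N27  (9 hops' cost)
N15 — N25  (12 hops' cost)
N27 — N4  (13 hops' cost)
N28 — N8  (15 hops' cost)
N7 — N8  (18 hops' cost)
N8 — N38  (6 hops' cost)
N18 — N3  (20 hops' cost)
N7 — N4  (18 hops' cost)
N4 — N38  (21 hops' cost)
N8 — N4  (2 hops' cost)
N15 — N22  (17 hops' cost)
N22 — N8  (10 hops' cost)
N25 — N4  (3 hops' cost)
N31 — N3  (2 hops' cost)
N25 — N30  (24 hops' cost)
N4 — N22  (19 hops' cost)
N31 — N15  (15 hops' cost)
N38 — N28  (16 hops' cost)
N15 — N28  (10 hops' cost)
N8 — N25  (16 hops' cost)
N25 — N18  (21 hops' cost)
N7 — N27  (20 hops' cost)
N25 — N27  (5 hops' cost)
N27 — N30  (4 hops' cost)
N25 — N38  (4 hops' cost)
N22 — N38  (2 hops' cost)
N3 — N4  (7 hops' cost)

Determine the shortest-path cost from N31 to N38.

13 hops' cost

Shortest distances from N31:
N31: 0
N3: 2  (via N31)
N8: 7  (via N3)
N4: 9  (via N3)
N25: 12  (via N4)
N38: 13  (via N8)
Shortest route: N31 → N3 → N8 → N38 = 13 hops' cost.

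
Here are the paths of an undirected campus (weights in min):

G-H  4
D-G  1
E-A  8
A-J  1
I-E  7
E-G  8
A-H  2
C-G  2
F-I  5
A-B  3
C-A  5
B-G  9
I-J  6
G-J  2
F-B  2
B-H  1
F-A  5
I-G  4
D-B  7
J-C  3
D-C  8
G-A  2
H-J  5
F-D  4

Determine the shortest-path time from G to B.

Enumerating some paths:
G–A–B: 2+3 = 5
G–J–A–H–B: 2+1+2+1 = 6
G–J–A–B: 2+1+3 = 6
The minimum is 5 min via G–A–B.

5 min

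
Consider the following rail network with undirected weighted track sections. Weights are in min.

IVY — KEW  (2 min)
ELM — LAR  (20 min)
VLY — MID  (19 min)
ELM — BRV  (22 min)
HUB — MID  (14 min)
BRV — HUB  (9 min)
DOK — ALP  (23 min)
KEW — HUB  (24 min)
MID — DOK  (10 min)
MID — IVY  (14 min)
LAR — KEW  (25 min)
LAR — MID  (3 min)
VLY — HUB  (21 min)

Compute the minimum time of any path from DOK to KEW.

26 min

Compare a few routes:
DOK → MID → HUB → KEW: 10+14+24 = 48
DOK → MID → IVY → KEW: 10+14+2 = 26
DOK → MID → LAR → KEW: 10+3+25 = 38
The minimum is 26 min via DOK → MID → IVY → KEW.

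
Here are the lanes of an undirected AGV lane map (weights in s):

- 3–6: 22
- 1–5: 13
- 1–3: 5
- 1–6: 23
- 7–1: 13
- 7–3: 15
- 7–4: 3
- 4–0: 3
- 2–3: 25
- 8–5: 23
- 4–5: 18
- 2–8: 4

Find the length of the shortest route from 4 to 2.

Shortest distances from 4:
4: 0
0: 3  (via 4)
7: 3  (via 4)
1: 16  (via 7)
3: 18  (via 7)
5: 18  (via 4)
6: 39  (via 1)
8: 41  (via 5)
2: 43  (via 3)
Shortest route: 4 → 7 → 3 → 2 = 43 s.

43 s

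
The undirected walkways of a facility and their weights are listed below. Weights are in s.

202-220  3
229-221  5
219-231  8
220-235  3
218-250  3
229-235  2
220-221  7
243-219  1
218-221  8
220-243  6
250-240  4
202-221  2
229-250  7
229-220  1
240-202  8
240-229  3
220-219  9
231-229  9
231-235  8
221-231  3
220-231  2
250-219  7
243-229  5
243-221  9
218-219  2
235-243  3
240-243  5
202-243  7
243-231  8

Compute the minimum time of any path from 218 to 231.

10 s

Shortest distances from 218:
218: 0
219: 2  (via 218)
243: 3  (via 219)
250: 3  (via 218)
235: 6  (via 243)
240: 7  (via 250)
221: 8  (via 218)
229: 8  (via 243)
220: 9  (via 243)
231: 10  (via 219)
Shortest route: 218 → 219 → 231 = 10 s.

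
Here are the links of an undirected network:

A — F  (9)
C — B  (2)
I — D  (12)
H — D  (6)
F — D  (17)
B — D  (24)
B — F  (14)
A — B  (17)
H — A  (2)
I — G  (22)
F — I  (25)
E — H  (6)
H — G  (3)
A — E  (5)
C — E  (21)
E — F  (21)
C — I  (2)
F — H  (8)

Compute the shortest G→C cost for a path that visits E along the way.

30

Best G to E: G–H–E costing 9
Shortest E→C: E–C = 21
Total via E: 9 + 21 = 30.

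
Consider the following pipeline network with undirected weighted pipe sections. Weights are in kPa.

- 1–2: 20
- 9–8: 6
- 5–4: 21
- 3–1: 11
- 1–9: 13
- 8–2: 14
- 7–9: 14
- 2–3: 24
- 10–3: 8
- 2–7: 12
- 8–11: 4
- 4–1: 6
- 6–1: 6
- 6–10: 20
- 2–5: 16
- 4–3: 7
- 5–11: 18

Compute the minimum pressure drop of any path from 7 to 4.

Shortest distances from 7:
7: 0
2: 12  (via 7)
9: 14  (via 7)
8: 20  (via 9)
11: 24  (via 8)
1: 27  (via 9)
5: 28  (via 2)
4: 33  (via 1)
Shortest route: 7 → 9 → 1 → 4 = 33 kPa.

33 kPa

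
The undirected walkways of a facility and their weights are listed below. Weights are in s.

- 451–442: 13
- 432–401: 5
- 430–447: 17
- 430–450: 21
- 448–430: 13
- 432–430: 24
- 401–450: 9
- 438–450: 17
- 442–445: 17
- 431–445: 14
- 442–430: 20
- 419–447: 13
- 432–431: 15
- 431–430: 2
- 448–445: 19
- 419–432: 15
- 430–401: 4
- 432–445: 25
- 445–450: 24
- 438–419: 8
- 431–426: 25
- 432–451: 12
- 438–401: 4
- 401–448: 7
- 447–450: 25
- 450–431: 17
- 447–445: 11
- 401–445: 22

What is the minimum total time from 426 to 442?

Candidate routes:
426 - 431 - 430 - 401 - 432 - 451 - 442: 25+2+4+5+12+13 = 61
426 - 431 - 432 - 451 - 442: 25+15+12+13 = 65
426 - 431 - 445 - 442: 25+14+17 = 56
426 - 431 - 430 - 442: 25+2+20 = 47
The minimum is 47 s via 426 - 431 - 430 - 442.

47 s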